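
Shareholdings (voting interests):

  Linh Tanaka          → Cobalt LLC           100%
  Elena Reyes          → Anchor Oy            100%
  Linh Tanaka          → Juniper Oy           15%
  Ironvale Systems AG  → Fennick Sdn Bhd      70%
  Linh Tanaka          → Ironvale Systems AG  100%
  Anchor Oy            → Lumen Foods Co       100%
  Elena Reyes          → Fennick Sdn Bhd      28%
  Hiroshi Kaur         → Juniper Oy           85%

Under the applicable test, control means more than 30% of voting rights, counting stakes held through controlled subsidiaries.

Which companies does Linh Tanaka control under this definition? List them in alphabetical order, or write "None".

Cobalt LLC, Fennick Sdn Bhd, Ironvale Systems AG

Linh holds 100% of Ironvale, so Linh controls Ironvale.
Ironvale holds 70% of Fennick, so Linh controls Fennick.
Linh holds 100% of Cobalt, so Linh controls Cobalt.
No other company's threshold is met.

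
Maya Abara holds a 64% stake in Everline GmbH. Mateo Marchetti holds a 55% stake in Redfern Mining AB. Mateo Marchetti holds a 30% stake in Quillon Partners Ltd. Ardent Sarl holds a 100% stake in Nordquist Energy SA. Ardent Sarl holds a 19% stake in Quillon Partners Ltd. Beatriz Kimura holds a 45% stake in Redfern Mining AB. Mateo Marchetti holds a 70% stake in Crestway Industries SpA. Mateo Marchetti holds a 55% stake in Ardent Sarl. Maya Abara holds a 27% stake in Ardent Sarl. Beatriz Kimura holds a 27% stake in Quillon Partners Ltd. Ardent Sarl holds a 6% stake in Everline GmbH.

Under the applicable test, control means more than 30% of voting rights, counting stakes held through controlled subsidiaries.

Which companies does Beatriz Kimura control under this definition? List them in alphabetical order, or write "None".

Beatriz holds 45% of Redfern, so Beatriz controls Redfern.
No other company's threshold is met.

Redfern Mining AB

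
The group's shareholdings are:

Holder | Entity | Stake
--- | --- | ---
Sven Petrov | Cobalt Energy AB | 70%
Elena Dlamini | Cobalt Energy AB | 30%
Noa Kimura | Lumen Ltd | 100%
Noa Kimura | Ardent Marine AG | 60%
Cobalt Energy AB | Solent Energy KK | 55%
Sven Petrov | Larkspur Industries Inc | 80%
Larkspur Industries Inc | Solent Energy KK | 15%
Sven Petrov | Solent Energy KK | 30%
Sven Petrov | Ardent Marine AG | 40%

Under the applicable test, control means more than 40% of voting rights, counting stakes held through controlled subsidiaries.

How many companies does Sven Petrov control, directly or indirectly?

Sven holds 80% of Larkspur, so Sven controls Larkspur.
Sven holds 70% of Cobalt, so Sven controls Cobalt.
Larkspur and Sven and Cobalt together hold 15% + 30% + 55% = 100% of Solent, so Sven controls Solent.
No other company's threshold is met.
Sven controls 3 companies.

3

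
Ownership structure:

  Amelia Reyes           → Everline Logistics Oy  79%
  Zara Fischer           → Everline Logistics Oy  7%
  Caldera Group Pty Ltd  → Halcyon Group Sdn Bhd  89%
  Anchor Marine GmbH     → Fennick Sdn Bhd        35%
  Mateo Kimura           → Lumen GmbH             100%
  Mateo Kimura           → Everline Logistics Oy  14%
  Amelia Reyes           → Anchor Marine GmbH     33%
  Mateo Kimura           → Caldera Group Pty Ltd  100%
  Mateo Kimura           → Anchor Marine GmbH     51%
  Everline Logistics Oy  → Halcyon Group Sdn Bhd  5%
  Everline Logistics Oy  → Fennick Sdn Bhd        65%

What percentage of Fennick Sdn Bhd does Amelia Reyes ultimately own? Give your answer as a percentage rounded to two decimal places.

Amelia reaches Fennick along 2 paths.
Via Anchor: 33% × 35% = 11.55%.
Via Everline: 79% × 65% = 51.35%.
Total: 11.55% + 51.35% = 62.9%.
Rounded: 62.90%.

62.90%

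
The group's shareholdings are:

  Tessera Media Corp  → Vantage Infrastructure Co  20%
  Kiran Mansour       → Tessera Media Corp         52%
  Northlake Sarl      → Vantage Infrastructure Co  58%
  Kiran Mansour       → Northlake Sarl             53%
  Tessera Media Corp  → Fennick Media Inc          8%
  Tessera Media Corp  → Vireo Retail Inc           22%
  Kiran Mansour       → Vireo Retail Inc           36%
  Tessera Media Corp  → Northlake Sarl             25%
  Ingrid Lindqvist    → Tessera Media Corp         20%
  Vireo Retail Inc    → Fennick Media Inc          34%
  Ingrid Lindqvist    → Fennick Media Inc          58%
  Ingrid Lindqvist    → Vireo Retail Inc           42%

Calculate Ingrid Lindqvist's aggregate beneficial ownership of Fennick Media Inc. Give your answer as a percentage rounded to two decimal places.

Ingrid reaches Fennick along 4 paths.
Via Tessera → Vireo: 20% × 22% × 34% = 1.496%.
Via Vireo: 42% × 34% = 14.28%.
Direct stake: 58% = 58%.
Via Tessera: 20% × 8% = 1.6%.
Total: 1.496% + 14.28% + 58% + 1.6% = 75.376%.
Rounded: 75.38%.

75.38%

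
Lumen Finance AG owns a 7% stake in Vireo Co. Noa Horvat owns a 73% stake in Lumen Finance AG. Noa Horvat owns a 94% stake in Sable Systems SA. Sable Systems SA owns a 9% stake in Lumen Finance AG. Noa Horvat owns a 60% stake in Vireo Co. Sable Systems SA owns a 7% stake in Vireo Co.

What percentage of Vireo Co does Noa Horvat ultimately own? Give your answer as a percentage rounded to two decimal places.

72.28%

Noa reaches Vireo along 4 paths.
Direct stake: 60% = 60%.
Via Sable: 94% × 7% = 6.58%.
Via Sable → Lumen: 94% × 9% × 7% = 0.5922%.
Via Lumen: 73% × 7% = 5.11%.
Total: 60% + 6.58% + 0.5922% + 5.11% = 72.2822%.
Rounded: 72.28%.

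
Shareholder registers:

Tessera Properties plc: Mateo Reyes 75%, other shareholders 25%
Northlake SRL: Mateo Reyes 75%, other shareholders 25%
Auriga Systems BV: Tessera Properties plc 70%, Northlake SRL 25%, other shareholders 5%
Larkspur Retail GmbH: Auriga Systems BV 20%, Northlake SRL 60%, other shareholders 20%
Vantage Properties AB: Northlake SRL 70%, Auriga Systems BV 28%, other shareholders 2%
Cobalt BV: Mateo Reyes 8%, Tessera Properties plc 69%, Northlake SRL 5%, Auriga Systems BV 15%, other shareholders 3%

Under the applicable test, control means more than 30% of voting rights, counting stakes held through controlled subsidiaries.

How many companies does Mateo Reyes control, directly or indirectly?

Mateo holds 75% of Tessera, so Mateo controls Tessera.
Mateo holds 75% of Northlake, so Mateo controls Northlake.
Tessera and Northlake together hold 70% + 25% = 95% of Auriga, so Mateo controls Auriga.
Auriga and Northlake together hold 20% + 60% = 80% of Larkspur, so Mateo controls Larkspur.
Northlake and Auriga together hold 70% + 28% = 98% of Vantage, so Mateo controls Vantage.
Mateo and Tessera and Northlake and Auriga together hold 8% + 69% + 5% + 15% = 97% of Cobalt, so Mateo controls Cobalt.
Mateo controls 6 companies.

6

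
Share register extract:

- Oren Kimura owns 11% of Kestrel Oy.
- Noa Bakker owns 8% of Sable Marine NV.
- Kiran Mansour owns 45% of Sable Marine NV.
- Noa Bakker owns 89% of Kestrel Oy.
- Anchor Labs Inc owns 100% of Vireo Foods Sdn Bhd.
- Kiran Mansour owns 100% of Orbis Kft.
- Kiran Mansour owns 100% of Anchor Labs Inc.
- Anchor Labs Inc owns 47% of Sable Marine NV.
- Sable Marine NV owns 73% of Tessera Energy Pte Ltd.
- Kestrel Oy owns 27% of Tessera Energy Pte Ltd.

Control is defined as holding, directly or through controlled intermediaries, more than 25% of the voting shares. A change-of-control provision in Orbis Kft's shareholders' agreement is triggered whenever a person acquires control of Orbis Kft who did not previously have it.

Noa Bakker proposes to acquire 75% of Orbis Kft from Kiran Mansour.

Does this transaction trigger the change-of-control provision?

The purchase adds only to Noa's holdings (Kiran's stake shrinks), so Noa is the only person who could newly come to control Orbis.
Noa holds 89% of Kestrel, so Noa controls Kestrel.
Kestrel holds 27% of Tessera, so Noa controls Tessera.
Neither Noa nor any entity Noa controls holds any voting interest in Orbis.
So before the transaction, Noa does not control Orbis.
After the purchase, Noa holds 75% of Orbis directly, and Kiran's stake falls to 25%.
Noa holds 75% of Orbis, so Noa controls Orbis.
Noa did not control Orbis before and does after, so the clause is triggered.

Yes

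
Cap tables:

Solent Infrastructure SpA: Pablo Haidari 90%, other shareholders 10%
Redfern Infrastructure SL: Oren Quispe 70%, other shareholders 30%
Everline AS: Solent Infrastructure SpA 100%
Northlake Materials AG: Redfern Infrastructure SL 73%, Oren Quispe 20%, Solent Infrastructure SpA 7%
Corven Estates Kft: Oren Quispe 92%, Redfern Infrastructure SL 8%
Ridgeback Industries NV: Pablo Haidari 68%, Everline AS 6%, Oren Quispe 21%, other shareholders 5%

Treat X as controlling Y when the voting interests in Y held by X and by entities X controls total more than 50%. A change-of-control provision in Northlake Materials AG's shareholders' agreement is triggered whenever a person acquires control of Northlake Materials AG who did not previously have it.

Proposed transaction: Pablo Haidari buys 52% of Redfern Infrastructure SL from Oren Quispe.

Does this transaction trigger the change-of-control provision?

The purchase adds only to Pablo's holdings (Oren's stake shrinks), so Pablo is the only person who could newly come to control Northlake.
Pablo holds 90% of Solent, so Pablo controls Solent.
Solent holds 100% of Everline, so Pablo controls Everline.
Pablo and Everline together hold 68% + 6% = 74% of Ridgeback, so Pablo controls Ridgeback.
In Northlake, Pablo's side holds only 7%, not > 50%.
So before the transaction, Pablo does not control Northlake.
After the purchase, Pablo holds 52% of Redfern directly, and Oren's stake falls to 18%.
Pablo holds 52% of Redfern, so Pablo controls Redfern.
Redfern and Solent together hold 73% + 7% = 80% of Northlake, so Pablo controls Northlake.
Pablo did not control Northlake before and does after, so the clause is triggered.

Yes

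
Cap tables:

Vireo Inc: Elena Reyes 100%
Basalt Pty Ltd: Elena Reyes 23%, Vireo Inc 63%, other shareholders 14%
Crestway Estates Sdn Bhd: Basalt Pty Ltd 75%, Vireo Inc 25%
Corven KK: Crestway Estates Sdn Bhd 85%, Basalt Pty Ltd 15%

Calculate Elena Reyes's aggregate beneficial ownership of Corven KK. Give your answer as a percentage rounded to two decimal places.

Elena reaches Corven along 5 paths.
Via Basalt → Crestway: 23% × 75% × 85% = 14.6625%.
Via Vireo → Basalt → Crestway: 100% × 63% × 75% × 85% = 40.1625%.
Via Vireo → Crestway: 100% × 25% × 85% = 21.25%.
Via Basalt: 23% × 15% = 3.45%.
Via Vireo → Basalt: 100% × 63% × 15% = 9.45%.
Total: 14.6625% + 40.1625% + 21.25% + 3.45% + 9.45% = 88.975%.
Rounded: 88.98%.

88.98%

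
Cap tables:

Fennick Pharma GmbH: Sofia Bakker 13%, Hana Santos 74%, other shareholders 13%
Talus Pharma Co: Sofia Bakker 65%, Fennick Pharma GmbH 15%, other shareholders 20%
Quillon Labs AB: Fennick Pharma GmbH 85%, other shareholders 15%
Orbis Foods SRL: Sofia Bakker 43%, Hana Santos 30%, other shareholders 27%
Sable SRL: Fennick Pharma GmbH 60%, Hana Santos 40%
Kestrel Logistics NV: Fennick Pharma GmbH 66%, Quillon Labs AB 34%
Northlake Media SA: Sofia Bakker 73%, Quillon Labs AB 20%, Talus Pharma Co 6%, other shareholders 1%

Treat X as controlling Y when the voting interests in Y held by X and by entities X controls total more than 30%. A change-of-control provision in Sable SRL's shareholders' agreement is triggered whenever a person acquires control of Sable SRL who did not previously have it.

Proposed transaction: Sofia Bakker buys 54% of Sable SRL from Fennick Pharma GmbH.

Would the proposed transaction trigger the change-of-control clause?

Yes

The purchase adds only to Sofia's holdings (Fennick's stake shrinks), so Sofia is the only person who could newly come to control Sable.
Sofia holds 65% of Talus, so Sofia controls Talus.
Sofia holds 43% of Orbis, so Sofia controls Orbis.
Sofia and Talus together hold 73% + 6% = 79% of Northlake, so Sofia controls Northlake.
Neither Sofia nor any entity Sofia controls holds any voting interest in Sable.
So before the transaction, Sofia does not control Sable.
After the purchase, Sofia holds 54% of Sable directly, and Fennick's stake falls to 6%.
Sofia holds 54% of Sable, so Sofia controls Sable.
Sofia did not control Sable before and does after, so the clause is triggered.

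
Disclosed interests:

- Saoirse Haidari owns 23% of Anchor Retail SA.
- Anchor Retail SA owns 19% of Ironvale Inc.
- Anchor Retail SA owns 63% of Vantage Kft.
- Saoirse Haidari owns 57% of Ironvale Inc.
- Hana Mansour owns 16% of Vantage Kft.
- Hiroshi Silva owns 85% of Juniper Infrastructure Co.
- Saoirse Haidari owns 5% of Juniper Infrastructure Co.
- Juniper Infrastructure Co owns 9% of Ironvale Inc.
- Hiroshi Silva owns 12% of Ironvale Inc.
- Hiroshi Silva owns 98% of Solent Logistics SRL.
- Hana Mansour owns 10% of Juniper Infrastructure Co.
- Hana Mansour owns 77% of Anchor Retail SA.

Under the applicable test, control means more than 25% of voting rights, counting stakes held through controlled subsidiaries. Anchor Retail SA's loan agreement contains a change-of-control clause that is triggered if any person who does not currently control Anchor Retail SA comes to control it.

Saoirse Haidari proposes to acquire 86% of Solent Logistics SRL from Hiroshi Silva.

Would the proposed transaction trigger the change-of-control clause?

The purchase adds only to Saoirse's holdings (Hiroshi's stake shrinks), so Saoirse is the only person who could newly come to control Anchor.
Saoirse holds 57% of Ironvale, so Saoirse controls Ironvale.
In Anchor, Saoirse's side holds only 23%, not > 25%.
So before the transaction, Saoirse does not control Anchor.
After the purchase, Saoirse holds 86% of Solent directly, and Hiroshi's stake falls to 12%.
Saoirse holds 86% of Solent, so Saoirse controls Solent.
After the transaction, Saoirse's side holds 23% of Anchor, not > 25%, so Saoirse still does not control Anchor.
No new person acquires control, so the clause is not triggered.

No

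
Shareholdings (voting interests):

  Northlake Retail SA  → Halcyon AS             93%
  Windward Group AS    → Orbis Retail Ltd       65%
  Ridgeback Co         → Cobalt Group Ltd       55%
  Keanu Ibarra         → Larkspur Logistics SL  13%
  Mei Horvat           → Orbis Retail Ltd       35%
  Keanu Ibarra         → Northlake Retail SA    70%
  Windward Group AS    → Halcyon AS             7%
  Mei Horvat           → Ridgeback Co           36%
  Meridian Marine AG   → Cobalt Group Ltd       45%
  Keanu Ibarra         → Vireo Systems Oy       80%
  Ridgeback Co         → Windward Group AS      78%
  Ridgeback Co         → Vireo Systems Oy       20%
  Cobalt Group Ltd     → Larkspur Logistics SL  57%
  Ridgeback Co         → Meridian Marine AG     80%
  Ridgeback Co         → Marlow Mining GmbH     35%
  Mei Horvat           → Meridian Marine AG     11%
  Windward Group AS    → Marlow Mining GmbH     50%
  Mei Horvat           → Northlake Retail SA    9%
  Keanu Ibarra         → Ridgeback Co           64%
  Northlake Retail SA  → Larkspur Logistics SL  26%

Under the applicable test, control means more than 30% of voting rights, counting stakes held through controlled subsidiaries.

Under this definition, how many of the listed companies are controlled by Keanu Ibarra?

Keanu holds 64% of Ridgeback, so Keanu controls Ridgeback.
Keanu holds 70% of Northlake, so Keanu controls Northlake.
Ridgeback holds 78% of Windward, so Keanu controls Windward.
Ridgeback holds 80% of Meridian, so Keanu controls Meridian.
Ridgeback and Meridian together hold 55% + 45% = 100% of Cobalt, so Keanu controls Cobalt.
Northlake and Windward together hold 93% + 7% = 100% of Halcyon, so Keanu controls Halcyon.
Keanu and Northlake and Cobalt together hold 13% + 26% + 57% = 96% of Larkspur, so Keanu controls Larkspur.
Ridgeback and Windward together hold 35% + 50% = 85% of Marlow, so Keanu controls Marlow.
Windward holds 65% of Orbis, so Keanu controls Orbis.
Keanu and Ridgeback together hold 80% + 20% = 100% of Vireo, so Keanu controls Vireo.
Keanu controls 10 companies.

10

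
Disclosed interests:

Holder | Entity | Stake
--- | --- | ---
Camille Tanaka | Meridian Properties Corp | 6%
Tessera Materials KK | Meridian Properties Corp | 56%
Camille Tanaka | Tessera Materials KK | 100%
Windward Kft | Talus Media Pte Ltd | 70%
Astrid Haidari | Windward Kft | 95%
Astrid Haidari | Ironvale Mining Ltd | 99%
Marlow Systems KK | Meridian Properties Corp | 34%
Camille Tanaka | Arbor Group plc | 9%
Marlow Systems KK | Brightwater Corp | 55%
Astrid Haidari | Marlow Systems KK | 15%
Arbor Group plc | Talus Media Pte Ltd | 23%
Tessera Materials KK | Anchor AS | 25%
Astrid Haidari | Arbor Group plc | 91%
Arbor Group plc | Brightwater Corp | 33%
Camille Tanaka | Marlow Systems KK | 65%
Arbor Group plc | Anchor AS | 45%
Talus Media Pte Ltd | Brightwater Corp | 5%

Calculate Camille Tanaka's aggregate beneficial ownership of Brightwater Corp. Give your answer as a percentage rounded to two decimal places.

Camille reaches Brightwater along 3 paths.
Via Arbor → Talus: 9% × 23% × 5% = 0.1035%.
Via Marlow: 65% × 55% = 35.75%.
Via Arbor: 9% × 33% = 2.97%.
Total: 0.1035% + 35.75% + 2.97% = 38.8235%.
Rounded: 38.82%.

38.82%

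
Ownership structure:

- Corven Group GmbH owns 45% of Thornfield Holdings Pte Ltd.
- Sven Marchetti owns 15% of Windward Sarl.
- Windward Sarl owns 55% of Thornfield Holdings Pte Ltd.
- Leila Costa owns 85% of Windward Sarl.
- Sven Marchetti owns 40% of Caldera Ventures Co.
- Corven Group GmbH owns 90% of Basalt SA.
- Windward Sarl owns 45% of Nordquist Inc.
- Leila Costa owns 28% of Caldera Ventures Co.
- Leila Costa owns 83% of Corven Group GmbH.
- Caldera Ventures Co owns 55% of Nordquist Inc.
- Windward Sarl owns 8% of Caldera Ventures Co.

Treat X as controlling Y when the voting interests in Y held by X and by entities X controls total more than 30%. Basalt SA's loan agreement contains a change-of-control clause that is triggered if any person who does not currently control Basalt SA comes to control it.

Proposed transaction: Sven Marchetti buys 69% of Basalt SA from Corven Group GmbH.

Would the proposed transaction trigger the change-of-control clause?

Yes

The purchase adds only to Sven's holdings (Corven's stake shrinks), so Sven is the only person who could newly come to control Basalt.
Sven holds 40% of Caldera, so Sven controls Caldera.
Caldera holds 55% of Nordquist, so Sven controls Nordquist.
Neither Sven nor any entity Sven controls holds any voting interest in Basalt.
So before the transaction, Sven does not control Basalt.
After the purchase, Sven holds 69% of Basalt directly, and Corven's stake falls to 21%.
Sven holds 69% of Basalt, so Sven controls Basalt.
Sven did not control Basalt before and does after, so the clause is triggered.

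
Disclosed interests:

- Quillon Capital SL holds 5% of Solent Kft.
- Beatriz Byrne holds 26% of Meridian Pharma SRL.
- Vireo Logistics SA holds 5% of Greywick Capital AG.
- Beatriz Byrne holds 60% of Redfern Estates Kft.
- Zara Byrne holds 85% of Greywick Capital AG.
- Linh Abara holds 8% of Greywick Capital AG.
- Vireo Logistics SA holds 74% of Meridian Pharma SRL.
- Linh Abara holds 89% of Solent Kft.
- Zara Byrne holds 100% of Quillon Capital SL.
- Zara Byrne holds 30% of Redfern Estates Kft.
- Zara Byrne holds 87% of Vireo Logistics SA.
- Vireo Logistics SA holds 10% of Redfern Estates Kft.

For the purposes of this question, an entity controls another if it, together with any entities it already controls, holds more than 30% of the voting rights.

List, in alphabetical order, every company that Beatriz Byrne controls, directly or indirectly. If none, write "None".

Beatriz holds 60% of Redfern, so Beatriz controls Redfern.
No other company's threshold is met.

Redfern Estates Kft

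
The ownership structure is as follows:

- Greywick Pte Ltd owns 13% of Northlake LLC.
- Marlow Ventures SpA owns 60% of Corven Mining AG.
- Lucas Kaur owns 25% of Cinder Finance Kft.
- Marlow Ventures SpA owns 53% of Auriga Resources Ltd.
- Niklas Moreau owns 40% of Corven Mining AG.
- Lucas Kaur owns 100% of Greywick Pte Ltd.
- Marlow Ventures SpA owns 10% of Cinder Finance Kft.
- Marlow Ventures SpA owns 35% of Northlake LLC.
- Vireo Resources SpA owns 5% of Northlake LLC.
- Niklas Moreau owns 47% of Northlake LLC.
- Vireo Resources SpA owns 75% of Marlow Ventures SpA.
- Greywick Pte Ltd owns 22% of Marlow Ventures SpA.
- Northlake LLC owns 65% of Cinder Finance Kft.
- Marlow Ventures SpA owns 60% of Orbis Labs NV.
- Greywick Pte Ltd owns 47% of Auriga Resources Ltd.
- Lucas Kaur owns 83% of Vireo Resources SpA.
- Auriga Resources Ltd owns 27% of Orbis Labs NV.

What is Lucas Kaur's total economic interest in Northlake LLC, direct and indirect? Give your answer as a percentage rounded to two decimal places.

46.64%

Lucas reaches Northlake along 4 paths.
Via Greywick: 100% × 13% = 13%.
Via Greywick → Marlow: 100% × 22% × 35% = 7.7%.
Via Vireo → Marlow: 83% × 75% × 35% = 21.7875%.
Via Vireo: 83% × 5% = 4.15%.
Total: 13% + 7.7% + 21.7875% + 4.15% = 46.6375%.
Rounded: 46.64%.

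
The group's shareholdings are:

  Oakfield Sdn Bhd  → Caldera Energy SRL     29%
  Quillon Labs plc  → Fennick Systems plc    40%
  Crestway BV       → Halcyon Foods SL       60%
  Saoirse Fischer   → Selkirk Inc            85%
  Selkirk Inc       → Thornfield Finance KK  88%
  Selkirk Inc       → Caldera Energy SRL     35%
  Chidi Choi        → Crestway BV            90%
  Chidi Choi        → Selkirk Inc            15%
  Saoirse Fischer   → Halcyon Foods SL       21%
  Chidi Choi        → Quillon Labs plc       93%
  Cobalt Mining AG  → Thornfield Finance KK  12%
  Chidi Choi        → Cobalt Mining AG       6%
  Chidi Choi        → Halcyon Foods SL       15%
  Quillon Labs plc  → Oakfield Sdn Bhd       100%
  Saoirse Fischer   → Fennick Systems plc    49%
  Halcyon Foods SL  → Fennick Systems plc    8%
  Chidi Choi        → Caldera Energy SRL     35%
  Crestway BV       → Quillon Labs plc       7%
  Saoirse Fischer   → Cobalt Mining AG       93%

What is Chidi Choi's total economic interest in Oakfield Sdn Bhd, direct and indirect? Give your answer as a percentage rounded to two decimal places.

99.30%

Chidi reaches Oakfield along 2 paths.
Via Quillon: 93% × 100% = 93%.
Via Crestway → Quillon: 90% × 7% × 100% = 6.3%.
Total: 93% + 6.3% = 99.3%.
Rounded: 99.30%.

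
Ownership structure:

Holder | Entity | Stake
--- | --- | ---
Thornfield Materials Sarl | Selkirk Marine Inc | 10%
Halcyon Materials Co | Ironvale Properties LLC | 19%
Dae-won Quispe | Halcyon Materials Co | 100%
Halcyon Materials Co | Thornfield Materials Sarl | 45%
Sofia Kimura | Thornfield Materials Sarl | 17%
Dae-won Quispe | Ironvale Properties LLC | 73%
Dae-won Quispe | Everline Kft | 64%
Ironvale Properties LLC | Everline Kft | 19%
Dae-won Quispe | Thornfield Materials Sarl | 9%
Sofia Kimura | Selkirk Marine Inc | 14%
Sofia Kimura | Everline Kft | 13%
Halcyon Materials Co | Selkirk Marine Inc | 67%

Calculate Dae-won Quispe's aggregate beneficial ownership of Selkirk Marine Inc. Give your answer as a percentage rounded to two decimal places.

72.40%

Dae-won reaches Selkirk along 3 paths.
Via Halcyon: 100% × 67% = 67%.
Via Halcyon → Thornfield: 100% × 45% × 10% = 4.5%.
Via Thornfield: 9% × 10% = 0.9%.
Total: 67% + 4.5% + 0.9% = 72.4%.
Rounded: 72.40%.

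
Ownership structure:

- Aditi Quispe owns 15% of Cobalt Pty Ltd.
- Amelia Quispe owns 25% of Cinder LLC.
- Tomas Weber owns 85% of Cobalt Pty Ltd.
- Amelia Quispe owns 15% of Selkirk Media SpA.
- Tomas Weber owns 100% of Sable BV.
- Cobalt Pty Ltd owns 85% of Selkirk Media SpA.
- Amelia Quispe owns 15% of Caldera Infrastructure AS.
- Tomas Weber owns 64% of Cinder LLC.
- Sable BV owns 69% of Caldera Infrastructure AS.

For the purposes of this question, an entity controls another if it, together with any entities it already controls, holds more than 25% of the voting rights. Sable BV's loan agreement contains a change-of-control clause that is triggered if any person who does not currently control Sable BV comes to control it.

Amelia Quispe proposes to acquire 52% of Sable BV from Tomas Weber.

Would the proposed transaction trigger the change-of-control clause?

The purchase adds only to Amelia's holdings (Tomas's stake shrinks), so Amelia is the only person who could newly come to control Sable.
Amelia's largest direct stake is 25% in Cinder, which does not meet the threshold, so Amelia controls no company.
Neither Amelia nor any entity Amelia controls holds any voting interest in Sable.
So before the transaction, Amelia does not control Sable.
After the purchase, Amelia holds 52% of Sable directly, and Tomas's stake falls to 48%.
Amelia holds 52% of Sable, so Amelia controls Sable.
Amelia did not control Sable before and does after, so the clause is triggered.

Yes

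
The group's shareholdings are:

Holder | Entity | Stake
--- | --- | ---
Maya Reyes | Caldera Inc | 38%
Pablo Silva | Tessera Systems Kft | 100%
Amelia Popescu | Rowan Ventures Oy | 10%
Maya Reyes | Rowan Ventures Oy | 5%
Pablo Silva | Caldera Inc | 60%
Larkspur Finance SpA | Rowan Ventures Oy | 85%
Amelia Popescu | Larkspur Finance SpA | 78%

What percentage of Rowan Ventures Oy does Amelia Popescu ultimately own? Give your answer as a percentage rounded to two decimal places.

Amelia reaches Rowan along 2 paths.
Direct stake: 10% = 10%.
Via Larkspur: 78% × 85% = 66.3%.
Total: 10% + 66.3% = 76.3%.
Rounded: 76.30%.

76.30%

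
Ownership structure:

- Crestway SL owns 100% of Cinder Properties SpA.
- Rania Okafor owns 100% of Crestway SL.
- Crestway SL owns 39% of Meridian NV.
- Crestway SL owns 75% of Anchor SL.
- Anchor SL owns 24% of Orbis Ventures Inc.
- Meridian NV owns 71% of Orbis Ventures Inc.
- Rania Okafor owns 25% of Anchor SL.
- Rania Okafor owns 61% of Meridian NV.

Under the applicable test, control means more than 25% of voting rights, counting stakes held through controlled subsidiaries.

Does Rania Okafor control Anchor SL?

Rania holds 100% of Crestway, so Rania controls Crestway.
Rania and Crestway together hold 25% + 75% = 100% of Anchor, so Rania controls Anchor.

Yes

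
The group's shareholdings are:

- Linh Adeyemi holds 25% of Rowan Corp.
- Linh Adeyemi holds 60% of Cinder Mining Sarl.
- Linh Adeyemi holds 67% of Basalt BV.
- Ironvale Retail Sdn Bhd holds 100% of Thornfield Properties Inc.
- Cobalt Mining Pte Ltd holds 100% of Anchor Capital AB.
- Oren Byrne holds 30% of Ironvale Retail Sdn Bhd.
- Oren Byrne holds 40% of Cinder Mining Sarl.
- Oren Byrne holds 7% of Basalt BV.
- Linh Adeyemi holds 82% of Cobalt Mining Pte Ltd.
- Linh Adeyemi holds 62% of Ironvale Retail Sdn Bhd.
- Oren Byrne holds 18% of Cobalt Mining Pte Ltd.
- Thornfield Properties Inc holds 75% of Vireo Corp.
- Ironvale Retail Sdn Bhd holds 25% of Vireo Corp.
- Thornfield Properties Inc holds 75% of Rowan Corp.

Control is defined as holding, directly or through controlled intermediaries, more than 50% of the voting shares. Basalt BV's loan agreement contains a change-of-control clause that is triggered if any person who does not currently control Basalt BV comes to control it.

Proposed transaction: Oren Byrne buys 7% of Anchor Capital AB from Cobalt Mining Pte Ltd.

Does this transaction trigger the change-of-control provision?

The purchase adds only to Oren's holdings (Cobalt's stake shrinks), so Oren is the only person who could newly come to control Basalt.
Oren's largest direct stake is 40% in Cinder, which does not meet the threshold, so Oren controls no company.
In Basalt, Oren's side holds only 7%, not > 50%.
So before the transaction, Oren does not control Basalt.
After the purchase, Oren holds 7% of Anchor directly, and Cobalt's stake falls to 93%.
Oren's side now holds 7% of Anchor, not > 50%, so Oren still does not control Anchor.
After the transaction, Oren's side holds 7% of Basalt, not > 50%, so Oren still does not control Basalt.
No new person acquires control, so the clause is not triggered.

No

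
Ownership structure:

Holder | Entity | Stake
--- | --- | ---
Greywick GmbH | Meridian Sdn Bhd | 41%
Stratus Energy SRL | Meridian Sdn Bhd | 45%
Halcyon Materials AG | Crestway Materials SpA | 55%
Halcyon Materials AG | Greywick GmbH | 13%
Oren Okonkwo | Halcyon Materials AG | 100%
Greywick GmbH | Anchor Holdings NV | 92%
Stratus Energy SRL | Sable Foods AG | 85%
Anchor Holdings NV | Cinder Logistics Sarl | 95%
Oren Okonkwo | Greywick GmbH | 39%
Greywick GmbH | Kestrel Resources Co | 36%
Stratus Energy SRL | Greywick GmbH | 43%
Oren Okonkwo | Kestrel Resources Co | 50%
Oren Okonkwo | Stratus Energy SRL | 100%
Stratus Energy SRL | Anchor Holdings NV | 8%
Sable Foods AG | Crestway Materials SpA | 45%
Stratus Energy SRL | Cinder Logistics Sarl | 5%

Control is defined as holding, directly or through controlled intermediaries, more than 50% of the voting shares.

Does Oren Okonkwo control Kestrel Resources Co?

Oren holds 100% of Halcyon, so Oren controls Halcyon.
Oren holds 100% of Stratus, so Oren controls Stratus.
Halcyon and Stratus and Oren together hold 13% + 43% + 39% = 95% of Greywick, so Oren controls Greywick.
Oren and Greywick together hold 50% + 36% = 86% of Kestrel, so Oren controls Kestrel.

Yes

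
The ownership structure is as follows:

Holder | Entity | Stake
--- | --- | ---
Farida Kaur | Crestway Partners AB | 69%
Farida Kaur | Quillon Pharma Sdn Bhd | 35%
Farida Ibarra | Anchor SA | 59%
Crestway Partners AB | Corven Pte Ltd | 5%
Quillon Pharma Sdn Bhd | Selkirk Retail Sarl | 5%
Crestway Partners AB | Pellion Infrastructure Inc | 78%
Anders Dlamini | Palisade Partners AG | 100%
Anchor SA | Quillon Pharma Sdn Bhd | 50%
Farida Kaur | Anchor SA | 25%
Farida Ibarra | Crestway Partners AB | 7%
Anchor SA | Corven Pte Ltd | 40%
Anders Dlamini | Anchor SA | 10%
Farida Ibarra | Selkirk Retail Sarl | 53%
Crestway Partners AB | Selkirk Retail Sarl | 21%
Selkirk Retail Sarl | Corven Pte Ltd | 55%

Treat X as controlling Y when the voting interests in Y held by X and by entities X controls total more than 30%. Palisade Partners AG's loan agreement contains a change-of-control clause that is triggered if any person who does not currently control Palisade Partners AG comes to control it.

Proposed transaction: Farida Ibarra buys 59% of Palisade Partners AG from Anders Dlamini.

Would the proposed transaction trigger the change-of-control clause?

Yes

The purchase adds only to Farida Ibarra's holdings (Anders's stake shrinks), so Farida Ibarra is the only person who could newly come to control Palisade.
Farida Ibarra holds 59% of Anchor, so Farida Ibarra controls Anchor.
Anchor holds 50% of Quillon, so Farida Ibarra controls Quillon.
Quillon and Farida Ibarra together hold 5% + 53% = 58% of Selkirk, so Farida Ibarra controls Selkirk.
Anchor and Selkirk together hold 40% + 55% = 95% of Corven, so Farida Ibarra controls Corven.
Neither Farida Ibarra nor any entity Farida Ibarra controls holds any voting interest in Palisade.
So before the transaction, Farida Ibarra does not control Palisade.
After the purchase, Farida Ibarra holds 59% of Palisade directly, and Anders's stake falls to 41%.
Farida Ibarra holds 59% of Palisade, so Farida Ibarra controls Palisade.
Farida Ibarra did not control Palisade before and does after, so the clause is triggered.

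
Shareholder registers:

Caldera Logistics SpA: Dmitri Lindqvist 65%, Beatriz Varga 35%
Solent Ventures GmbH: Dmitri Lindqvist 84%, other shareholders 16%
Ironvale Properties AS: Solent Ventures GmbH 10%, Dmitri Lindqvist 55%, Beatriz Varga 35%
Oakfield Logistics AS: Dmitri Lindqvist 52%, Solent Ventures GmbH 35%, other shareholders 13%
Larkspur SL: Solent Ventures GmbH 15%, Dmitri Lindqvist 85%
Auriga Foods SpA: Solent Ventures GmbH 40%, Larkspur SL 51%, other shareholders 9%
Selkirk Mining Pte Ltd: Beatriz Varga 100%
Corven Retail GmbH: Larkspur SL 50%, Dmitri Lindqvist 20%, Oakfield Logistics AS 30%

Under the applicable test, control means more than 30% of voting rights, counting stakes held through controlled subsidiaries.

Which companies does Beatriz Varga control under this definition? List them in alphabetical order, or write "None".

Caldera Logistics SpA, Ironvale Properties AS, Selkirk Mining Pte Ltd

Beatriz holds 35% of Caldera, so Beatriz controls Caldera.
Beatriz holds 35% of Ironvale, so Beatriz controls Ironvale.
Beatriz holds 100% of Selkirk, so Beatriz controls Selkirk.
No other company's threshold is met.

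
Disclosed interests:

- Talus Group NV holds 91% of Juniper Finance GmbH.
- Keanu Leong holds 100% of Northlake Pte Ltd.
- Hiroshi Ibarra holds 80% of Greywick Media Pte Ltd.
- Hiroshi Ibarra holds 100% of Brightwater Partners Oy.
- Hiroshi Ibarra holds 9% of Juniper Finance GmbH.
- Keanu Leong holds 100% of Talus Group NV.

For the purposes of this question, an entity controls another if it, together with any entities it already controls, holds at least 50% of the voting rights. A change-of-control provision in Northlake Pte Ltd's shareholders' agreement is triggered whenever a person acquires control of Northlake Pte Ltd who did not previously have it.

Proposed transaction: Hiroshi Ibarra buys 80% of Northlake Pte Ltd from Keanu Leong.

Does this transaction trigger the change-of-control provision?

The purchase adds only to Hiroshi's holdings (Keanu's stake shrinks), so Hiroshi is the only person who could newly come to control Northlake.
Hiroshi holds 80% of Greywick, so Hiroshi controls Greywick.
Hiroshi holds 100% of Brightwater, so Hiroshi controls Brightwater.
Neither Hiroshi nor any entity Hiroshi controls holds any voting interest in Northlake.
So before the transaction, Hiroshi does not control Northlake.
After the purchase, Hiroshi holds 80% of Northlake directly, and Keanu's stake falls to 20%.
Hiroshi holds 80% of Northlake, so Hiroshi controls Northlake.
Hiroshi did not control Northlake before and does after, so the clause is triggered.

Yes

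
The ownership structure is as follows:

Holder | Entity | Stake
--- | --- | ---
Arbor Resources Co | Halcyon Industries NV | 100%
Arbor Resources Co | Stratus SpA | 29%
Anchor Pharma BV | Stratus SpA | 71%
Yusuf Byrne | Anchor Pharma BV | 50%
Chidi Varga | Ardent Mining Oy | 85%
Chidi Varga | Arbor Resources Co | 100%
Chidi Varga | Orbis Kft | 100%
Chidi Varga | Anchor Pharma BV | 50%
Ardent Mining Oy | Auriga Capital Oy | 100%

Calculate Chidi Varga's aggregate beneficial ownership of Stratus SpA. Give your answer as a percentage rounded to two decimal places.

64.50%

Chidi reaches Stratus along 2 paths.
Via Arbor: 100% × 29% = 29%.
Via Anchor: 50% × 71% = 35.5%.
Total: 29% + 35.5% = 64.5%.
Rounded: 64.50%.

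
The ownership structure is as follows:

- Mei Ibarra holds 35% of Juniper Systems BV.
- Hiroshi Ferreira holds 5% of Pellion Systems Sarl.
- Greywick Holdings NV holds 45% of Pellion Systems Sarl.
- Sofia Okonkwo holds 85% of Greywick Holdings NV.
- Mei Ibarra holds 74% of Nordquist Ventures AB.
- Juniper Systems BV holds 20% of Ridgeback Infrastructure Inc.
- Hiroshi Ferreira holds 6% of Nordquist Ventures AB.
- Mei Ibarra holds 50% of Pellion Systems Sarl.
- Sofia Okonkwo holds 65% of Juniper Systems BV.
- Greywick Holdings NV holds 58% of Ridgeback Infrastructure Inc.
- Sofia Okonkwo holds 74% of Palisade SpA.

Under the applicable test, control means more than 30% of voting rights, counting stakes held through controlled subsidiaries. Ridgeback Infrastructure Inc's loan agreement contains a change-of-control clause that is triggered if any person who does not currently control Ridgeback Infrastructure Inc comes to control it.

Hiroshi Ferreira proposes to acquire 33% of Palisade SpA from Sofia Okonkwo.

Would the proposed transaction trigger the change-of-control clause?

No

The purchase adds only to Hiroshi's holdings (Sofia's stake shrinks), so Hiroshi is the only person who could newly come to control Ridgeback.
Hiroshi's largest direct stake is 6% in Nordquist, which does not meet the threshold, so Hiroshi controls no company.
Neither Hiroshi nor any entity Hiroshi controls holds any voting interest in Ridgeback.
So before the transaction, Hiroshi does not control Ridgeback.
After the purchase, Hiroshi holds 33% of Palisade directly, and Sofia's stake falls to 41%.
Hiroshi holds 33% of Palisade, so Hiroshi controls Palisade.
After the transaction, neither Hiroshi nor any entity Hiroshi controls holds a voting interest in Ridgeback, so Hiroshi still does not control it.
No new person acquires control, so the clause is not triggered.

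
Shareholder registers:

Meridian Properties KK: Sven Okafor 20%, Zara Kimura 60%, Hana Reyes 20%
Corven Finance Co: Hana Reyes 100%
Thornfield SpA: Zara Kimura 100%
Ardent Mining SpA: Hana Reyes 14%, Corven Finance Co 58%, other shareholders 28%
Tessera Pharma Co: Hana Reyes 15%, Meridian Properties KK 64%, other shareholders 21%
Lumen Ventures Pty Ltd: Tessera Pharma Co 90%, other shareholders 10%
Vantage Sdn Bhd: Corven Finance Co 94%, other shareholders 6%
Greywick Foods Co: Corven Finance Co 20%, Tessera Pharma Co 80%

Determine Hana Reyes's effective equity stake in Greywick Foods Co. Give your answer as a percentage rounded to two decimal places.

Hana reaches Greywick along 3 paths.
Via Corven: 100% × 20% = 20%.
Via Tessera: 15% × 80% = 12%.
Via Meridian → Tessera: 20% × 64% × 80% = 10.24%.
Total: 20% + 12% + 10.24% = 42.24%.

42.24%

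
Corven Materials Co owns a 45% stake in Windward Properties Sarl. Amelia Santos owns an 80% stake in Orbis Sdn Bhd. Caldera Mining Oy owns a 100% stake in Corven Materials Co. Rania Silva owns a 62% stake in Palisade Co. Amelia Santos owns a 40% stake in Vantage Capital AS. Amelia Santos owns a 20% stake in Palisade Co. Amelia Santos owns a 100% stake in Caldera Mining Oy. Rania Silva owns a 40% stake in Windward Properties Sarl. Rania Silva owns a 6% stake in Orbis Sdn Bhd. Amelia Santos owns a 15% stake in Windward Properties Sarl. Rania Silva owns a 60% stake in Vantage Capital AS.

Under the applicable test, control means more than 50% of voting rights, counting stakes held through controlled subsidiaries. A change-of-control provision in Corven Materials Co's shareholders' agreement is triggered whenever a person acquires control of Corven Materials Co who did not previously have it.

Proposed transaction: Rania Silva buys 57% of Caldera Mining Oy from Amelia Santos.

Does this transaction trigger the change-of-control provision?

Yes

The purchase adds only to Rania's holdings (Amelia's stake shrinks), so Rania is the only person who could newly come to control Corven.
Rania holds 62% of Palisade, so Rania controls Palisade.
Rania holds 60% of Vantage, so Rania controls Vantage.
Neither Rania nor any entity Rania controls holds any voting interest in Corven.
So before the transaction, Rania does not control Corven.
After the purchase, Rania holds 57% of Caldera directly, and Amelia's stake falls to 43%.
Rania holds 57% of Caldera, so Rania controls Caldera.
Caldera holds 100% of Corven, so Rania controls Corven.
Rania did not control Corven before and does after, so the clause is triggered.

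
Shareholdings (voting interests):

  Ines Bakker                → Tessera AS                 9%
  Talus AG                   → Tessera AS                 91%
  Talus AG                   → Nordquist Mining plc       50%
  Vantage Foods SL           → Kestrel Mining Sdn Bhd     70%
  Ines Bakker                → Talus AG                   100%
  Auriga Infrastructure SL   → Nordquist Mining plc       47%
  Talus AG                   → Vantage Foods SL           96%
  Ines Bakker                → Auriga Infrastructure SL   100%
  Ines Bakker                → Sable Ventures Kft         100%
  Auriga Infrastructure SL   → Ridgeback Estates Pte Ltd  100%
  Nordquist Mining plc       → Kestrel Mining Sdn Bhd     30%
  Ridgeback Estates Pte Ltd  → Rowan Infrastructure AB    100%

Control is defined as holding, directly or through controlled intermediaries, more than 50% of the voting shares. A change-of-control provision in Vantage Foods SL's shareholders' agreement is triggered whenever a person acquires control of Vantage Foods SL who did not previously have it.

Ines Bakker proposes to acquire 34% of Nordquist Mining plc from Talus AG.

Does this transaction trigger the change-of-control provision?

No

The purchase adds only to Ines's holdings (Talus's stake shrinks), so Ines is the only person who could newly come to control Vantage.
Ines holds 100% of Talus, so Ines controls Talus.
Talus holds 96% of Vantage, so Ines controls Vantage.
So Ines already controls Vantage before the transaction.
After the purchase, Ines holds 34% of Nordquist directly, and Talus's stake falls to 16%.
Ines controlled Vantage already, so this is not a new person acquiring control; every other person's position is unchanged or reduced.
No new person acquires control, so the clause is not triggered.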